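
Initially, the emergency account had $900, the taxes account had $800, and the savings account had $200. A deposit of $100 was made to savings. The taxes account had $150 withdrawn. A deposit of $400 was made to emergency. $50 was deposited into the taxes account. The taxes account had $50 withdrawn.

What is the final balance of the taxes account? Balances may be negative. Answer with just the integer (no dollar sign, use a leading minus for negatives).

Tracking account balances step by step:
Start: emergency=900, taxes=800, savings=200
Event 1 (deposit 100 to savings): savings: 200 + 100 = 300. Balances: emergency=900, taxes=800, savings=300
Event 2 (withdraw 150 from taxes): taxes: 800 - 150 = 650. Balances: emergency=900, taxes=650, savings=300
Event 3 (deposit 400 to emergency): emergency: 900 + 400 = 1300. Balances: emergency=1300, taxes=650, savings=300
Event 4 (deposit 50 to taxes): taxes: 650 + 50 = 700. Balances: emergency=1300, taxes=700, savings=300
Event 5 (withdraw 50 from taxes): taxes: 700 - 50 = 650. Balances: emergency=1300, taxes=650, savings=300

Final balance of taxes: 650

Answer: 650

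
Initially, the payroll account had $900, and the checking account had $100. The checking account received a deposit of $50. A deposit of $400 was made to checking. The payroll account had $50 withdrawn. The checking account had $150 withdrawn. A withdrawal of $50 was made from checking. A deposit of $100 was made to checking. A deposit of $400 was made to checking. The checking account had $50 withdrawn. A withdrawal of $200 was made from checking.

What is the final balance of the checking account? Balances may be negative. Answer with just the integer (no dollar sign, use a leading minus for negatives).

Tracking account balances step by step:
Start: payroll=900, checking=100
Event 1 (deposit 50 to checking): checking: 100 + 50 = 150. Balances: payroll=900, checking=150
Event 2 (deposit 400 to checking): checking: 150 + 400 = 550. Balances: payroll=900, checking=550
Event 3 (withdraw 50 from payroll): payroll: 900 - 50 = 850. Balances: payroll=850, checking=550
Event 4 (withdraw 150 from checking): checking: 550 - 150 = 400. Balances: payroll=850, checking=400
Event 5 (withdraw 50 from checking): checking: 400 - 50 = 350. Balances: payroll=850, checking=350
Event 6 (deposit 100 to checking): checking: 350 + 100 = 450. Balances: payroll=850, checking=450
Event 7 (deposit 400 to checking): checking: 450 + 400 = 850. Balances: payroll=850, checking=850
Event 8 (withdraw 50 from checking): checking: 850 - 50 = 800. Balances: payroll=850, checking=800
Event 9 (withdraw 200 from checking): checking: 800 - 200 = 600. Balances: payroll=850, checking=600

Final balance of checking: 600

Answer: 600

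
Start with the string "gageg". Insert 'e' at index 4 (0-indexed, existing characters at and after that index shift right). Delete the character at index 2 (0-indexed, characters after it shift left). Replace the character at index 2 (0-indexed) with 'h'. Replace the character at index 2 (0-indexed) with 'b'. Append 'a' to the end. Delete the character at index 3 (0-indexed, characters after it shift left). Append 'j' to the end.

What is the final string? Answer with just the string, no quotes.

Answer: gabgaj

Derivation:
Applying each edit step by step:
Start: "gageg"
Op 1 (insert 'e' at idx 4): "gageg" -> "gageeg"
Op 2 (delete idx 2 = 'g'): "gageeg" -> "gaeeg"
Op 3 (replace idx 2: 'e' -> 'h'): "gaeeg" -> "gaheg"
Op 4 (replace idx 2: 'h' -> 'b'): "gaheg" -> "gabeg"
Op 5 (append 'a'): "gabeg" -> "gabega"
Op 6 (delete idx 3 = 'e'): "gabega" -> "gabga"
Op 7 (append 'j'): "gabga" -> "gabgaj"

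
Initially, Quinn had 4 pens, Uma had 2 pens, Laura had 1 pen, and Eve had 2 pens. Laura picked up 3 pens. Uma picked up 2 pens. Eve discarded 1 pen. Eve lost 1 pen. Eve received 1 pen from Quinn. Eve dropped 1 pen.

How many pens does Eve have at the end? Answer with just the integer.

Answer: 0

Derivation:
Tracking counts step by step:
Start: Quinn=4, Uma=2, Laura=1, Eve=2
Event 1 (Laura +3): Laura: 1 -> 4. State: Quinn=4, Uma=2, Laura=4, Eve=2
Event 2 (Uma +2): Uma: 2 -> 4. State: Quinn=4, Uma=4, Laura=4, Eve=2
Event 3 (Eve -1): Eve: 2 -> 1. State: Quinn=4, Uma=4, Laura=4, Eve=1
Event 4 (Eve -1): Eve: 1 -> 0. State: Quinn=4, Uma=4, Laura=4, Eve=0
Event 5 (Quinn -> Eve, 1): Quinn: 4 -> 3, Eve: 0 -> 1. State: Quinn=3, Uma=4, Laura=4, Eve=1
Event 6 (Eve -1): Eve: 1 -> 0. State: Quinn=3, Uma=4, Laura=4, Eve=0

Eve's final count: 0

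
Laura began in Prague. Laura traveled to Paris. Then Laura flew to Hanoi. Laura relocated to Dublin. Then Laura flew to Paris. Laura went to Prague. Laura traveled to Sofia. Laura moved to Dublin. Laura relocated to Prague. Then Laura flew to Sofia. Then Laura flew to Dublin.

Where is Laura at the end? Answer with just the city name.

Tracking Laura's location:
Start: Laura is in Prague.
After move 1: Prague -> Paris. Laura is in Paris.
After move 2: Paris -> Hanoi. Laura is in Hanoi.
After move 3: Hanoi -> Dublin. Laura is in Dublin.
After move 4: Dublin -> Paris. Laura is in Paris.
After move 5: Paris -> Prague. Laura is in Prague.
After move 6: Prague -> Sofia. Laura is in Sofia.
After move 7: Sofia -> Dublin. Laura is in Dublin.
After move 8: Dublin -> Prague. Laura is in Prague.
After move 9: Prague -> Sofia. Laura is in Sofia.
After move 10: Sofia -> Dublin. Laura is in Dublin.

Answer: Dublin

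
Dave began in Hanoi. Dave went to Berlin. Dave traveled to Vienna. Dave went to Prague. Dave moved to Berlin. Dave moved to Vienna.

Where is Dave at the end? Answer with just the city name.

Answer: Vienna

Derivation:
Tracking Dave's location:
Start: Dave is in Hanoi.
After move 1: Hanoi -> Berlin. Dave is in Berlin.
After move 2: Berlin -> Vienna. Dave is in Vienna.
After move 3: Vienna -> Prague. Dave is in Prague.
After move 4: Prague -> Berlin. Dave is in Berlin.
After move 5: Berlin -> Vienna. Dave is in Vienna.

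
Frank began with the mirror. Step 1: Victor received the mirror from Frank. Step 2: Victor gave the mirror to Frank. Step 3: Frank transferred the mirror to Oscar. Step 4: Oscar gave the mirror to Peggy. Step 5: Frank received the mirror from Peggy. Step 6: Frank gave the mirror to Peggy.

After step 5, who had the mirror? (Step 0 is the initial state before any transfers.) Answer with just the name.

Answer: Frank

Derivation:
Tracking the mirror holder through step 5:
After step 0 (start): Frank
After step 1: Victor
After step 2: Frank
After step 3: Oscar
After step 4: Peggy
After step 5: Frank

At step 5, the holder is Frank.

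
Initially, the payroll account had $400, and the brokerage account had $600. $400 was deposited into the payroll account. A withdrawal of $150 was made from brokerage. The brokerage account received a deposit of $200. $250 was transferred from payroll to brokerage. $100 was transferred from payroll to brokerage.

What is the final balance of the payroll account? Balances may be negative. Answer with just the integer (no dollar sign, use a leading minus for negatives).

Answer: 450

Derivation:
Tracking account balances step by step:
Start: payroll=400, brokerage=600
Event 1 (deposit 400 to payroll): payroll: 400 + 400 = 800. Balances: payroll=800, brokerage=600
Event 2 (withdraw 150 from brokerage): brokerage: 600 - 150 = 450. Balances: payroll=800, brokerage=450
Event 3 (deposit 200 to brokerage): brokerage: 450 + 200 = 650. Balances: payroll=800, brokerage=650
Event 4 (transfer 250 payroll -> brokerage): payroll: 800 - 250 = 550, brokerage: 650 + 250 = 900. Balances: payroll=550, brokerage=900
Event 5 (transfer 100 payroll -> brokerage): payroll: 550 - 100 = 450, brokerage: 900 + 100 = 1000. Balances: payroll=450, brokerage=1000

Final balance of payroll: 450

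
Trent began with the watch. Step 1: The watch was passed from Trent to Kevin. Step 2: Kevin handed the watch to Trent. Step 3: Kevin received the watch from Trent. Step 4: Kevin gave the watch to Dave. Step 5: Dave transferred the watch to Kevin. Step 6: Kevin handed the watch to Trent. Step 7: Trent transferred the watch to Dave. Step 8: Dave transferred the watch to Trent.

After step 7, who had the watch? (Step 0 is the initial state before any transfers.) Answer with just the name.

Tracking the watch holder through step 7:
After step 0 (start): Trent
After step 1: Kevin
After step 2: Trent
After step 3: Kevin
After step 4: Dave
After step 5: Kevin
After step 6: Trent
After step 7: Dave

At step 7, the holder is Dave.

Answer: Dave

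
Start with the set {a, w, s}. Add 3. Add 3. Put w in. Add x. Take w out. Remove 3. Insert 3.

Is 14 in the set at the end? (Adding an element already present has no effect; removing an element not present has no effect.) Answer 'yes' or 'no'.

Tracking the set through each operation:
Start: {a, s, w}
Event 1 (add 3): added. Set: {3, a, s, w}
Event 2 (add 3): already present, no change. Set: {3, a, s, w}
Event 3 (add w): already present, no change. Set: {3, a, s, w}
Event 4 (add x): added. Set: {3, a, s, w, x}
Event 5 (remove w): removed. Set: {3, a, s, x}
Event 6 (remove 3): removed. Set: {a, s, x}
Event 7 (add 3): added. Set: {3, a, s, x}

Final set: {3, a, s, x} (size 4)
14 is NOT in the final set.

Answer: no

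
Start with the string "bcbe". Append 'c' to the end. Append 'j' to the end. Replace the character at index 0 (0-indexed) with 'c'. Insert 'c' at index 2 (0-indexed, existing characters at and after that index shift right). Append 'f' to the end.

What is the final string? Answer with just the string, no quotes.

Answer: cccbecjf

Derivation:
Applying each edit step by step:
Start: "bcbe"
Op 1 (append 'c'): "bcbe" -> "bcbec"
Op 2 (append 'j'): "bcbec" -> "bcbecj"
Op 3 (replace idx 0: 'b' -> 'c'): "bcbecj" -> "ccbecj"
Op 4 (insert 'c' at idx 2): "ccbecj" -> "cccbecj"
Op 5 (append 'f'): "cccbecj" -> "cccbecjf"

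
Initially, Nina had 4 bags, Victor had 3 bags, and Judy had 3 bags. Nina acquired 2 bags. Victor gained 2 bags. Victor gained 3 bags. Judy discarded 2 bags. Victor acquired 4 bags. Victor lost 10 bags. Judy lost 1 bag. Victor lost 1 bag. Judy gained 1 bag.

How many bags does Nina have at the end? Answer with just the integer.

Answer: 6

Derivation:
Tracking counts step by step:
Start: Nina=4, Victor=3, Judy=3
Event 1 (Nina +2): Nina: 4 -> 6. State: Nina=6, Victor=3, Judy=3
Event 2 (Victor +2): Victor: 3 -> 5. State: Nina=6, Victor=5, Judy=3
Event 3 (Victor +3): Victor: 5 -> 8. State: Nina=6, Victor=8, Judy=3
Event 4 (Judy -2): Judy: 3 -> 1. State: Nina=6, Victor=8, Judy=1
Event 5 (Victor +4): Victor: 8 -> 12. State: Nina=6, Victor=12, Judy=1
Event 6 (Victor -10): Victor: 12 -> 2. State: Nina=6, Victor=2, Judy=1
Event 7 (Judy -1): Judy: 1 -> 0. State: Nina=6, Victor=2, Judy=0
Event 8 (Victor -1): Victor: 2 -> 1. State: Nina=6, Victor=1, Judy=0
Event 9 (Judy +1): Judy: 0 -> 1. State: Nina=6, Victor=1, Judy=1

Nina's final count: 6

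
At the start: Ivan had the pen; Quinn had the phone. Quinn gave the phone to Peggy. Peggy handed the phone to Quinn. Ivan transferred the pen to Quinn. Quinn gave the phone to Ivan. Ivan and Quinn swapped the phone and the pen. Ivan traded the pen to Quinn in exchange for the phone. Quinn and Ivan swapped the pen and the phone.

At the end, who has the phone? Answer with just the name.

Answer: Quinn

Derivation:
Tracking all object holders:
Start: pen:Ivan, phone:Quinn
Event 1 (give phone: Quinn -> Peggy). State: pen:Ivan, phone:Peggy
Event 2 (give phone: Peggy -> Quinn). State: pen:Ivan, phone:Quinn
Event 3 (give pen: Ivan -> Quinn). State: pen:Quinn, phone:Quinn
Event 4 (give phone: Quinn -> Ivan). State: pen:Quinn, phone:Ivan
Event 5 (swap phone<->pen: now phone:Quinn, pen:Ivan). State: pen:Ivan, phone:Quinn
Event 6 (swap pen<->phone: now pen:Quinn, phone:Ivan). State: pen:Quinn, phone:Ivan
Event 7 (swap pen<->phone: now pen:Ivan, phone:Quinn). State: pen:Ivan, phone:Quinn

Final state: pen:Ivan, phone:Quinn
The phone is held by Quinn.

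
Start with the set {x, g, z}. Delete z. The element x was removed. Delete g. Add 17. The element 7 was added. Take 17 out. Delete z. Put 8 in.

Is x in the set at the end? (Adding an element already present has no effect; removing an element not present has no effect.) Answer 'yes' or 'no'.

Answer: no

Derivation:
Tracking the set through each operation:
Start: {g, x, z}
Event 1 (remove z): removed. Set: {g, x}
Event 2 (remove x): removed. Set: {g}
Event 3 (remove g): removed. Set: {}
Event 4 (add 17): added. Set: {17}
Event 5 (add 7): added. Set: {17, 7}
Event 6 (remove 17): removed. Set: {7}
Event 7 (remove z): not present, no change. Set: {7}
Event 8 (add 8): added. Set: {7, 8}

Final set: {7, 8} (size 2)
x is NOT in the final set.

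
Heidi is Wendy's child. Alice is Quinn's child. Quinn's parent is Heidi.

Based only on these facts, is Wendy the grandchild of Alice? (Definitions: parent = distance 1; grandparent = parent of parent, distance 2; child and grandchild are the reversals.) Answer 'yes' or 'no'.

Reconstructing the parent chain from the given facts:
  Wendy -> Heidi -> Quinn -> Alice
(each arrow means 'parent of the next')
Positions in the chain (0 = top):
  position of Wendy: 0
  position of Heidi: 1
  position of Quinn: 2
  position of Alice: 3

Wendy is at position 0, Alice is at position 3; signed distance (j - i) = 3.
'grandchild' requires j - i = -2. Actual distance is 3, so the relation does NOT hold.

Answer: no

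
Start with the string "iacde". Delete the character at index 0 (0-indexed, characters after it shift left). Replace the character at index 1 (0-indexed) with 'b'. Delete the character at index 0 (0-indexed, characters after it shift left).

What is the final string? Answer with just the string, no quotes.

Applying each edit step by step:
Start: "iacde"
Op 1 (delete idx 0 = 'i'): "iacde" -> "acde"
Op 2 (replace idx 1: 'c' -> 'b'): "acde" -> "abde"
Op 3 (delete idx 0 = 'a'): "abde" -> "bde"

Answer: bde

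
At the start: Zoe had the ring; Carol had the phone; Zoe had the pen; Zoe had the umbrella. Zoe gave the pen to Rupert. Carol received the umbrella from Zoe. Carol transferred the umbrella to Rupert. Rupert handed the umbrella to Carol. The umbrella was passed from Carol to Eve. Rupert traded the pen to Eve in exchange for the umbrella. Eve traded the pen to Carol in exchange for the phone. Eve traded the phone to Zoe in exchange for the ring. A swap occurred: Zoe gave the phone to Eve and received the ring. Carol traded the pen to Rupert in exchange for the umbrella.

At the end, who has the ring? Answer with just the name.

Answer: Zoe

Derivation:
Tracking all object holders:
Start: ring:Zoe, phone:Carol, pen:Zoe, umbrella:Zoe
Event 1 (give pen: Zoe -> Rupert). State: ring:Zoe, phone:Carol, pen:Rupert, umbrella:Zoe
Event 2 (give umbrella: Zoe -> Carol). State: ring:Zoe, phone:Carol, pen:Rupert, umbrella:Carol
Event 3 (give umbrella: Carol -> Rupert). State: ring:Zoe, phone:Carol, pen:Rupert, umbrella:Rupert
Event 4 (give umbrella: Rupert -> Carol). State: ring:Zoe, phone:Carol, pen:Rupert, umbrella:Carol
Event 5 (give umbrella: Carol -> Eve). State: ring:Zoe, phone:Carol, pen:Rupert, umbrella:Eve
Event 6 (swap pen<->umbrella: now pen:Eve, umbrella:Rupert). State: ring:Zoe, phone:Carol, pen:Eve, umbrella:Rupert
Event 7 (swap pen<->phone: now pen:Carol, phone:Eve). State: ring:Zoe, phone:Eve, pen:Carol, umbrella:Rupert
Event 8 (swap phone<->ring: now phone:Zoe, ring:Eve). State: ring:Eve, phone:Zoe, pen:Carol, umbrella:Rupert
Event 9 (swap phone<->ring: now phone:Eve, ring:Zoe). State: ring:Zoe, phone:Eve, pen:Carol, umbrella:Rupert
Event 10 (swap pen<->umbrella: now pen:Rupert, umbrella:Carol). State: ring:Zoe, phone:Eve, pen:Rupert, umbrella:Carol

Final state: ring:Zoe, phone:Eve, pen:Rupert, umbrella:Carol
The ring is held by Zoe.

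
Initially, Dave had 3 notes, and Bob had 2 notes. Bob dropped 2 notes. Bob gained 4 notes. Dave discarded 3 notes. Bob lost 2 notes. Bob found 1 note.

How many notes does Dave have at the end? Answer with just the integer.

Tracking counts step by step:
Start: Dave=3, Bob=2
Event 1 (Bob -2): Bob: 2 -> 0. State: Dave=3, Bob=0
Event 2 (Bob +4): Bob: 0 -> 4. State: Dave=3, Bob=4
Event 3 (Dave -3): Dave: 3 -> 0. State: Dave=0, Bob=4
Event 4 (Bob -2): Bob: 4 -> 2. State: Dave=0, Bob=2
Event 5 (Bob +1): Bob: 2 -> 3. State: Dave=0, Bob=3

Dave's final count: 0

Answer: 0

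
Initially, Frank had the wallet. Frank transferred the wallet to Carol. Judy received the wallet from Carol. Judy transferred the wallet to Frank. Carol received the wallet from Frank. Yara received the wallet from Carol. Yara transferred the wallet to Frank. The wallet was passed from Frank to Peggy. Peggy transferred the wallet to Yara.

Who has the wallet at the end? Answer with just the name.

Tracking the wallet through each event:
Start: Frank has the wallet.
After event 1: Carol has the wallet.
After event 2: Judy has the wallet.
After event 3: Frank has the wallet.
After event 4: Carol has the wallet.
After event 5: Yara has the wallet.
After event 6: Frank has the wallet.
After event 7: Peggy has the wallet.
After event 8: Yara has the wallet.

Answer: Yara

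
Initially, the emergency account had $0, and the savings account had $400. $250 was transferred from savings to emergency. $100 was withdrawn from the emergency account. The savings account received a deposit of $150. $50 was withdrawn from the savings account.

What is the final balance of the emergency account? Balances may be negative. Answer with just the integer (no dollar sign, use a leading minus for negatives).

Tracking account balances step by step:
Start: emergency=0, savings=400
Event 1 (transfer 250 savings -> emergency): savings: 400 - 250 = 150, emergency: 0 + 250 = 250. Balances: emergency=250, savings=150
Event 2 (withdraw 100 from emergency): emergency: 250 - 100 = 150. Balances: emergency=150, savings=150
Event 3 (deposit 150 to savings): savings: 150 + 150 = 300. Balances: emergency=150, savings=300
Event 4 (withdraw 50 from savings): savings: 300 - 50 = 250. Balances: emergency=150, savings=250

Final balance of emergency: 150

Answer: 150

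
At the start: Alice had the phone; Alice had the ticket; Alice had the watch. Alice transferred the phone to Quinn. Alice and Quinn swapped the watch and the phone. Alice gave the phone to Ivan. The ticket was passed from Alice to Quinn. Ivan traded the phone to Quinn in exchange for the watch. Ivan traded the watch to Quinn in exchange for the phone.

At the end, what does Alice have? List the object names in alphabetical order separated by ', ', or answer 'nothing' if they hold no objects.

Tracking all object holders:
Start: phone:Alice, ticket:Alice, watch:Alice
Event 1 (give phone: Alice -> Quinn). State: phone:Quinn, ticket:Alice, watch:Alice
Event 2 (swap watch<->phone: now watch:Quinn, phone:Alice). State: phone:Alice, ticket:Alice, watch:Quinn
Event 3 (give phone: Alice -> Ivan). State: phone:Ivan, ticket:Alice, watch:Quinn
Event 4 (give ticket: Alice -> Quinn). State: phone:Ivan, ticket:Quinn, watch:Quinn
Event 5 (swap phone<->watch: now phone:Quinn, watch:Ivan). State: phone:Quinn, ticket:Quinn, watch:Ivan
Event 6 (swap watch<->phone: now watch:Quinn, phone:Ivan). State: phone:Ivan, ticket:Quinn, watch:Quinn

Final state: phone:Ivan, ticket:Quinn, watch:Quinn
Alice holds: (nothing).

Answer: nothing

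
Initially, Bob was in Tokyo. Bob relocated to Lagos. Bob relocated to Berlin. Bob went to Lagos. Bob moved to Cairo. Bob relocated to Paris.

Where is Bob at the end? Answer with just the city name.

Tracking Bob's location:
Start: Bob is in Tokyo.
After move 1: Tokyo -> Lagos. Bob is in Lagos.
After move 2: Lagos -> Berlin. Bob is in Berlin.
After move 3: Berlin -> Lagos. Bob is in Lagos.
After move 4: Lagos -> Cairo. Bob is in Cairo.
After move 5: Cairo -> Paris. Bob is in Paris.

Answer: Paris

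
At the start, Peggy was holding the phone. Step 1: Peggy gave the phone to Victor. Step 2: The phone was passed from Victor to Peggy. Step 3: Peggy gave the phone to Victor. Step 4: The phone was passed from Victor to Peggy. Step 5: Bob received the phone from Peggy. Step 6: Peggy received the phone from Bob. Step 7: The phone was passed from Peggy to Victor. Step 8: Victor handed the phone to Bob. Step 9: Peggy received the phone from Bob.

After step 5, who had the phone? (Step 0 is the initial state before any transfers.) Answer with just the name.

Answer: Bob

Derivation:
Tracking the phone holder through step 5:
After step 0 (start): Peggy
After step 1: Victor
After step 2: Peggy
After step 3: Victor
After step 4: Peggy
After step 5: Bob

At step 5, the holder is Bob.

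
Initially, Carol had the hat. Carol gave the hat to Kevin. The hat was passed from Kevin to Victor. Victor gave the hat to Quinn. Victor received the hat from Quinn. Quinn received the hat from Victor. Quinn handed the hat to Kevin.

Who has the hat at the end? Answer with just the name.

Answer: Kevin

Derivation:
Tracking the hat through each event:
Start: Carol has the hat.
After event 1: Kevin has the hat.
After event 2: Victor has the hat.
After event 3: Quinn has the hat.
After event 4: Victor has the hat.
After event 5: Quinn has the hat.
After event 6: Kevin has the hat.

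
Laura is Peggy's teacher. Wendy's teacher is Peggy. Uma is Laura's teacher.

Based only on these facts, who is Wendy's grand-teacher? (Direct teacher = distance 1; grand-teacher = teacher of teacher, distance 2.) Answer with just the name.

Reconstructing the teacher chain from the given facts:
  Uma -> Laura -> Peggy -> Wendy
(each arrow means 'teacher of the next')
Positions in the chain (0 = top):
  position of Uma: 0
  position of Laura: 1
  position of Peggy: 2
  position of Wendy: 3

Wendy is at position 3; the grand-teacher is 2 steps up the chain, i.e. position 1: Laura.

Answer: Laura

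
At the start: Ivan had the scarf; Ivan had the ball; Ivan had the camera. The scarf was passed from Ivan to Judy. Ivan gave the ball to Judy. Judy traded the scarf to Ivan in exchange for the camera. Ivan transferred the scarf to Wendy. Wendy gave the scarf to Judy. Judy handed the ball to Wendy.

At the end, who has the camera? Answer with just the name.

Answer: Judy

Derivation:
Tracking all object holders:
Start: scarf:Ivan, ball:Ivan, camera:Ivan
Event 1 (give scarf: Ivan -> Judy). State: scarf:Judy, ball:Ivan, camera:Ivan
Event 2 (give ball: Ivan -> Judy). State: scarf:Judy, ball:Judy, camera:Ivan
Event 3 (swap scarf<->camera: now scarf:Ivan, camera:Judy). State: scarf:Ivan, ball:Judy, camera:Judy
Event 4 (give scarf: Ivan -> Wendy). State: scarf:Wendy, ball:Judy, camera:Judy
Event 5 (give scarf: Wendy -> Judy). State: scarf:Judy, ball:Judy, camera:Judy
Event 6 (give ball: Judy -> Wendy). State: scarf:Judy, ball:Wendy, camera:Judy

Final state: scarf:Judy, ball:Wendy, camera:Judy
The camera is held by Judy.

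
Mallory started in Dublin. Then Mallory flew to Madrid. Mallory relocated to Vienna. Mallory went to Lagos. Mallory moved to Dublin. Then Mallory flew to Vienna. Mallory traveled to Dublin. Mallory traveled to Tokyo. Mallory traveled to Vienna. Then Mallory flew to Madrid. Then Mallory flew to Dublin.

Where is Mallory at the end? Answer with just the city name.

Tracking Mallory's location:
Start: Mallory is in Dublin.
After move 1: Dublin -> Madrid. Mallory is in Madrid.
After move 2: Madrid -> Vienna. Mallory is in Vienna.
After move 3: Vienna -> Lagos. Mallory is in Lagos.
After move 4: Lagos -> Dublin. Mallory is in Dublin.
After move 5: Dublin -> Vienna. Mallory is in Vienna.
After move 6: Vienna -> Dublin. Mallory is in Dublin.
After move 7: Dublin -> Tokyo. Mallory is in Tokyo.
After move 8: Tokyo -> Vienna. Mallory is in Vienna.
After move 9: Vienna -> Madrid. Mallory is in Madrid.
After move 10: Madrid -> Dublin. Mallory is in Dublin.

Answer: Dublin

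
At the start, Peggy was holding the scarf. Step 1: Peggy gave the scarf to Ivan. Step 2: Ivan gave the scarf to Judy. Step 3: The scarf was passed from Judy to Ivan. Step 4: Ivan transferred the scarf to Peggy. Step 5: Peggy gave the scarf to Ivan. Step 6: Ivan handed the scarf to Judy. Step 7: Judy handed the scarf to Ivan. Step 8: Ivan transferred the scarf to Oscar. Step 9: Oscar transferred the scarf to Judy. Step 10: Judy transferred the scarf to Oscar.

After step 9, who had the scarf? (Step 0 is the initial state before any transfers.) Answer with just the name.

Answer: Judy

Derivation:
Tracking the scarf holder through step 9:
After step 0 (start): Peggy
After step 1: Ivan
After step 2: Judy
After step 3: Ivan
After step 4: Peggy
After step 5: Ivan
After step 6: Judy
After step 7: Ivan
After step 8: Oscar
After step 9: Judy

At step 9, the holder is Judy.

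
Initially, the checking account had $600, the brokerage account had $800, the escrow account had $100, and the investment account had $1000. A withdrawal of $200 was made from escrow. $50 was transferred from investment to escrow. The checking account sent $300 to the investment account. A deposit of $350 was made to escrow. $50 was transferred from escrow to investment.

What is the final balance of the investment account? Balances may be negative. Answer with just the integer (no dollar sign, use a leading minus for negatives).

Tracking account balances step by step:
Start: checking=600, brokerage=800, escrow=100, investment=1000
Event 1 (withdraw 200 from escrow): escrow: 100 - 200 = -100. Balances: checking=600, brokerage=800, escrow=-100, investment=1000
Event 2 (transfer 50 investment -> escrow): investment: 1000 - 50 = 950, escrow: -100 + 50 = -50. Balances: checking=600, brokerage=800, escrow=-50, investment=950
Event 3 (transfer 300 checking -> investment): checking: 600 - 300 = 300, investment: 950 + 300 = 1250. Balances: checking=300, brokerage=800, escrow=-50, investment=1250
Event 4 (deposit 350 to escrow): escrow: -50 + 350 = 300. Balances: checking=300, brokerage=800, escrow=300, investment=1250
Event 5 (transfer 50 escrow -> investment): escrow: 300 - 50 = 250, investment: 1250 + 50 = 1300. Balances: checking=300, brokerage=800, escrow=250, investment=1300

Final balance of investment: 1300

Answer: 1300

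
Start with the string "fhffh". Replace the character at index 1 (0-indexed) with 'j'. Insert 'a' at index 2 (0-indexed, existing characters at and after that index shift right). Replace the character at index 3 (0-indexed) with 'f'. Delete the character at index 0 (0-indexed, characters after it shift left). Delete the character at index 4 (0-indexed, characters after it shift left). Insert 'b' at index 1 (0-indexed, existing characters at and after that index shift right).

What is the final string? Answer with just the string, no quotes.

Answer: jbaff

Derivation:
Applying each edit step by step:
Start: "fhffh"
Op 1 (replace idx 1: 'h' -> 'j'): "fhffh" -> "fjffh"
Op 2 (insert 'a' at idx 2): "fjffh" -> "fjaffh"
Op 3 (replace idx 3: 'f' -> 'f'): "fjaffh" -> "fjaffh"
Op 4 (delete idx 0 = 'f'): "fjaffh" -> "jaffh"
Op 5 (delete idx 4 = 'h'): "jaffh" -> "jaff"
Op 6 (insert 'b' at idx 1): "jaff" -> "jbaff"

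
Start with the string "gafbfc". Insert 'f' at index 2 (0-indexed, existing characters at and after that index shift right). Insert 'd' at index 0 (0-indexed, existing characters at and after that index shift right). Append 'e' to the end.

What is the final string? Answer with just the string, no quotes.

Answer: dgaffbfce

Derivation:
Applying each edit step by step:
Start: "gafbfc"
Op 1 (insert 'f' at idx 2): "gafbfc" -> "gaffbfc"
Op 2 (insert 'd' at idx 0): "gaffbfc" -> "dgaffbfc"
Op 3 (append 'e'): "dgaffbfc" -> "dgaffbfce"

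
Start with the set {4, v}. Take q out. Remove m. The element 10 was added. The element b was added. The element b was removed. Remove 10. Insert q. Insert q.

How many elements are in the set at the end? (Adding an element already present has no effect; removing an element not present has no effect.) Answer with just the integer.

Answer: 3

Derivation:
Tracking the set through each operation:
Start: {4, v}
Event 1 (remove q): not present, no change. Set: {4, v}
Event 2 (remove m): not present, no change. Set: {4, v}
Event 3 (add 10): added. Set: {10, 4, v}
Event 4 (add b): added. Set: {10, 4, b, v}
Event 5 (remove b): removed. Set: {10, 4, v}
Event 6 (remove 10): removed. Set: {4, v}
Event 7 (add q): added. Set: {4, q, v}
Event 8 (add q): already present, no change. Set: {4, q, v}

Final set: {4, q, v} (size 3)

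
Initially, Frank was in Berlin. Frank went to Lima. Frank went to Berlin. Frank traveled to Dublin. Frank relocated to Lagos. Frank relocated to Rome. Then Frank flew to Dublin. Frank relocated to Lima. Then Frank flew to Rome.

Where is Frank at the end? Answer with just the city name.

Tracking Frank's location:
Start: Frank is in Berlin.
After move 1: Berlin -> Lima. Frank is in Lima.
After move 2: Lima -> Berlin. Frank is in Berlin.
After move 3: Berlin -> Dublin. Frank is in Dublin.
After move 4: Dublin -> Lagos. Frank is in Lagos.
After move 5: Lagos -> Rome. Frank is in Rome.
After move 6: Rome -> Dublin. Frank is in Dublin.
After move 7: Dublin -> Lima. Frank is in Lima.
After move 8: Lima -> Rome. Frank is in Rome.

Answer: Rome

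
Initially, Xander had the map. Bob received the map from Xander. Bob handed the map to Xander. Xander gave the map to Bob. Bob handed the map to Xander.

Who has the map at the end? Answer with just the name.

Answer: Xander

Derivation:
Tracking the map through each event:
Start: Xander has the map.
After event 1: Bob has the map.
After event 2: Xander has the map.
After event 3: Bob has the map.
After event 4: Xander has the map.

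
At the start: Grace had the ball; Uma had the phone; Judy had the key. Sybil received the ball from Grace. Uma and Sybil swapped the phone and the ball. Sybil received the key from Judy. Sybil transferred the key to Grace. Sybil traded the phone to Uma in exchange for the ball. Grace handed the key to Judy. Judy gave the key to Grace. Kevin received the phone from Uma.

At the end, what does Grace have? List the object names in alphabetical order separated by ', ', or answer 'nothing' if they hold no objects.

Answer: key

Derivation:
Tracking all object holders:
Start: ball:Grace, phone:Uma, key:Judy
Event 1 (give ball: Grace -> Sybil). State: ball:Sybil, phone:Uma, key:Judy
Event 2 (swap phone<->ball: now phone:Sybil, ball:Uma). State: ball:Uma, phone:Sybil, key:Judy
Event 3 (give key: Judy -> Sybil). State: ball:Uma, phone:Sybil, key:Sybil
Event 4 (give key: Sybil -> Grace). State: ball:Uma, phone:Sybil, key:Grace
Event 5 (swap phone<->ball: now phone:Uma, ball:Sybil). State: ball:Sybil, phone:Uma, key:Grace
Event 6 (give key: Grace -> Judy). State: ball:Sybil, phone:Uma, key:Judy
Event 7 (give key: Judy -> Grace). State: ball:Sybil, phone:Uma, key:Grace
Event 8 (give phone: Uma -> Kevin). State: ball:Sybil, phone:Kevin, key:Grace

Final state: ball:Sybil, phone:Kevin, key:Grace
Grace holds: key.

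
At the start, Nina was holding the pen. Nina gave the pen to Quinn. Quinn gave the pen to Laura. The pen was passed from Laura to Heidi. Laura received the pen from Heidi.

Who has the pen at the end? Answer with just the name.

Tracking the pen through each event:
Start: Nina has the pen.
After event 1: Quinn has the pen.
After event 2: Laura has the pen.
After event 3: Heidi has the pen.
After event 4: Laura has the pen.

Answer: Laura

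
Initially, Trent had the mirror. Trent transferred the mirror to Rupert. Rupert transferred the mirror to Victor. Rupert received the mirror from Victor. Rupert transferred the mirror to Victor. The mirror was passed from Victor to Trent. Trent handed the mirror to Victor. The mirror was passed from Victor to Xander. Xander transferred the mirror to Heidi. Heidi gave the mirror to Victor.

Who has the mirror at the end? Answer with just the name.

Tracking the mirror through each event:
Start: Trent has the mirror.
After event 1: Rupert has the mirror.
After event 2: Victor has the mirror.
After event 3: Rupert has the mirror.
After event 4: Victor has the mirror.
After event 5: Trent has the mirror.
After event 6: Victor has the mirror.
After event 7: Xander has the mirror.
After event 8: Heidi has the mirror.
After event 9: Victor has the mirror.

Answer: Victor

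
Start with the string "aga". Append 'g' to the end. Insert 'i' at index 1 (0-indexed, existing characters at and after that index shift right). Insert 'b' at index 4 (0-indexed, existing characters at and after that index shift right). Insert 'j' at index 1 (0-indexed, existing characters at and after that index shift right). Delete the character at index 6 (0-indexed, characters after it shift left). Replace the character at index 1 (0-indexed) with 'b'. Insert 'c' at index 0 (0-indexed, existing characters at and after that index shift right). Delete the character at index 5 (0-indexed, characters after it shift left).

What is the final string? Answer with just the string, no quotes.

Answer: cabigb

Derivation:
Applying each edit step by step:
Start: "aga"
Op 1 (append 'g'): "aga" -> "agag"
Op 2 (insert 'i' at idx 1): "agag" -> "aigag"
Op 3 (insert 'b' at idx 4): "aigag" -> "aigabg"
Op 4 (insert 'j' at idx 1): "aigabg" -> "ajigabg"
Op 5 (delete idx 6 = 'g'): "ajigabg" -> "ajigab"
Op 6 (replace idx 1: 'j' -> 'b'): "ajigab" -> "abigab"
Op 7 (insert 'c' at idx 0): "abigab" -> "cabigab"
Op 8 (delete idx 5 = 'a'): "cabigab" -> "cabigb"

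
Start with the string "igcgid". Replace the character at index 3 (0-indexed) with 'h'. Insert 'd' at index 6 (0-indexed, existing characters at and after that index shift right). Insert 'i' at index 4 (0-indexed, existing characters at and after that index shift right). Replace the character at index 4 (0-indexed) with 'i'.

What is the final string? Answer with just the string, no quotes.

Answer: igchiidd

Derivation:
Applying each edit step by step:
Start: "igcgid"
Op 1 (replace idx 3: 'g' -> 'h'): "igcgid" -> "igchid"
Op 2 (insert 'd' at idx 6): "igchid" -> "igchidd"
Op 3 (insert 'i' at idx 4): "igchidd" -> "igchiidd"
Op 4 (replace idx 4: 'i' -> 'i'): "igchiidd" -> "igchiidd"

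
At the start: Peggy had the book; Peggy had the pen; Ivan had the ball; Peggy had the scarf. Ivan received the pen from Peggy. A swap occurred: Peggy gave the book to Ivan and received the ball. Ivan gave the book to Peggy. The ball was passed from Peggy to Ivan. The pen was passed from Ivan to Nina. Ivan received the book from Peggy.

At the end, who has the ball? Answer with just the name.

Tracking all object holders:
Start: book:Peggy, pen:Peggy, ball:Ivan, scarf:Peggy
Event 1 (give pen: Peggy -> Ivan). State: book:Peggy, pen:Ivan, ball:Ivan, scarf:Peggy
Event 2 (swap book<->ball: now book:Ivan, ball:Peggy). State: book:Ivan, pen:Ivan, ball:Peggy, scarf:Peggy
Event 3 (give book: Ivan -> Peggy). State: book:Peggy, pen:Ivan, ball:Peggy, scarf:Peggy
Event 4 (give ball: Peggy -> Ivan). State: book:Peggy, pen:Ivan, ball:Ivan, scarf:Peggy
Event 5 (give pen: Ivan -> Nina). State: book:Peggy, pen:Nina, ball:Ivan, scarf:Peggy
Event 6 (give book: Peggy -> Ivan). State: book:Ivan, pen:Nina, ball:Ivan, scarf:Peggy

Final state: book:Ivan, pen:Nina, ball:Ivan, scarf:Peggy
The ball is held by Ivan.

Answer: Ivan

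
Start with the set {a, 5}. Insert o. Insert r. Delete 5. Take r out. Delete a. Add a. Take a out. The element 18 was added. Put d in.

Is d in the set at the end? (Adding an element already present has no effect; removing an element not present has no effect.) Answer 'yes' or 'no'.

Tracking the set through each operation:
Start: {5, a}
Event 1 (add o): added. Set: {5, a, o}
Event 2 (add r): added. Set: {5, a, o, r}
Event 3 (remove 5): removed. Set: {a, o, r}
Event 4 (remove r): removed. Set: {a, o}
Event 5 (remove a): removed. Set: {o}
Event 6 (add a): added. Set: {a, o}
Event 7 (remove a): removed. Set: {o}
Event 8 (add 18): added. Set: {18, o}
Event 9 (add d): added. Set: {18, d, o}

Final set: {18, d, o} (size 3)
d is in the final set.

Answer: yes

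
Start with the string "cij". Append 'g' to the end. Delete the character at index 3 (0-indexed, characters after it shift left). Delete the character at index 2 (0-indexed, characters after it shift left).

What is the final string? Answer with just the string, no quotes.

Answer: ci

Derivation:
Applying each edit step by step:
Start: "cij"
Op 1 (append 'g'): "cij" -> "cijg"
Op 2 (delete idx 3 = 'g'): "cijg" -> "cij"
Op 3 (delete idx 2 = 'j'): "cij" -> "ci"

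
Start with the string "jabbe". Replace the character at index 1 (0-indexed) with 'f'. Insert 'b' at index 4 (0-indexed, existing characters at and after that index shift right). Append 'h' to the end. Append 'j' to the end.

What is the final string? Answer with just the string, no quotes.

Applying each edit step by step:
Start: "jabbe"
Op 1 (replace idx 1: 'a' -> 'f'): "jabbe" -> "jfbbe"
Op 2 (insert 'b' at idx 4): "jfbbe" -> "jfbbbe"
Op 3 (append 'h'): "jfbbbe" -> "jfbbbeh"
Op 4 (append 'j'): "jfbbbeh" -> "jfbbbehj"

Answer: jfbbbehj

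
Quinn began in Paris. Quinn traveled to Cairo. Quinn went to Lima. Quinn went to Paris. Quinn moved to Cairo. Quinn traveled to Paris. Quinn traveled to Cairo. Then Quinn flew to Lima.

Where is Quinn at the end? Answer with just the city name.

Answer: Lima

Derivation:
Tracking Quinn's location:
Start: Quinn is in Paris.
After move 1: Paris -> Cairo. Quinn is in Cairo.
After move 2: Cairo -> Lima. Quinn is in Lima.
After move 3: Lima -> Paris. Quinn is in Paris.
After move 4: Paris -> Cairo. Quinn is in Cairo.
After move 5: Cairo -> Paris. Quinn is in Paris.
After move 6: Paris -> Cairo. Quinn is in Cairo.
After move 7: Cairo -> Lima. Quinn is in Lima.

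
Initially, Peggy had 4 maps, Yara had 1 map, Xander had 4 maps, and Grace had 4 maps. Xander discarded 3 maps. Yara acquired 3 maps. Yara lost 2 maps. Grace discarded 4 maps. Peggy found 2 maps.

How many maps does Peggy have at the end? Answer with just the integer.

Tracking counts step by step:
Start: Peggy=4, Yara=1, Xander=4, Grace=4
Event 1 (Xander -3): Xander: 4 -> 1. State: Peggy=4, Yara=1, Xander=1, Grace=4
Event 2 (Yara +3): Yara: 1 -> 4. State: Peggy=4, Yara=4, Xander=1, Grace=4
Event 3 (Yara -2): Yara: 4 -> 2. State: Peggy=4, Yara=2, Xander=1, Grace=4
Event 4 (Grace -4): Grace: 4 -> 0. State: Peggy=4, Yara=2, Xander=1, Grace=0
Event 5 (Peggy +2): Peggy: 4 -> 6. State: Peggy=6, Yara=2, Xander=1, Grace=0

Peggy's final count: 6

Answer: 6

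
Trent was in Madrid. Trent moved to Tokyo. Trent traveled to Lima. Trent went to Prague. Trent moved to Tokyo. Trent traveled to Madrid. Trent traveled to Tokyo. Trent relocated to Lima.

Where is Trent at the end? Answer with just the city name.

Tracking Trent's location:
Start: Trent is in Madrid.
After move 1: Madrid -> Tokyo. Trent is in Tokyo.
After move 2: Tokyo -> Lima. Trent is in Lima.
After move 3: Lima -> Prague. Trent is in Prague.
After move 4: Prague -> Tokyo. Trent is in Tokyo.
After move 5: Tokyo -> Madrid. Trent is in Madrid.
After move 6: Madrid -> Tokyo. Trent is in Tokyo.
After move 7: Tokyo -> Lima. Trent is in Lima.

Answer: Lima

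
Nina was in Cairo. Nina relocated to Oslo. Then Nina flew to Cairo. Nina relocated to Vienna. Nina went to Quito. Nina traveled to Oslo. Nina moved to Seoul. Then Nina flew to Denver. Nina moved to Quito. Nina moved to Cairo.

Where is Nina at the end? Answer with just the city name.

Answer: Cairo

Derivation:
Tracking Nina's location:
Start: Nina is in Cairo.
After move 1: Cairo -> Oslo. Nina is in Oslo.
After move 2: Oslo -> Cairo. Nina is in Cairo.
After move 3: Cairo -> Vienna. Nina is in Vienna.
After move 4: Vienna -> Quito. Nina is in Quito.
After move 5: Quito -> Oslo. Nina is in Oslo.
After move 6: Oslo -> Seoul. Nina is in Seoul.
After move 7: Seoul -> Denver. Nina is in Denver.
After move 8: Denver -> Quito. Nina is in Quito.
After move 9: Quito -> Cairo. Nina is in Cairo.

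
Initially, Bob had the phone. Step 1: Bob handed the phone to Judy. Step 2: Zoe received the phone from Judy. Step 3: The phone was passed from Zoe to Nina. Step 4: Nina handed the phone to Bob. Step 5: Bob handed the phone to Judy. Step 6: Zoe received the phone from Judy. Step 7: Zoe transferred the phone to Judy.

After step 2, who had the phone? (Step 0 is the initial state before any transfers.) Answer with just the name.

Tracking the phone holder through step 2:
After step 0 (start): Bob
After step 1: Judy
After step 2: Zoe

At step 2, the holder is Zoe.

Answer: Zoe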